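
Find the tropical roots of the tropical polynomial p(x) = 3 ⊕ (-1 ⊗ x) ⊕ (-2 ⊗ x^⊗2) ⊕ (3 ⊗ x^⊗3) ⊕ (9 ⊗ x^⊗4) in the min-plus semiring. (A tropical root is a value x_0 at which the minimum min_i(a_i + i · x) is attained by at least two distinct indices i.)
Roots: {-6, -5, 1, 4}

Each tropical root is a break point of the lower envelope of the lines y = a_i + i · x (there are 5 lines, with slopes 0, 1, ..., 4). Only the lines that attain the minimum somewhere contribute to roots; other lines are dominated. Here the surviving (envelope) indices are i = 4, i = 3, i = 2, i = 1, i = 0.
Intersections between consecutive envelope lines give the roots: for adjacent envelope indices i < j the intersection is x = (a_i − a_j) / (j − i). Reading off the sorted break points: {-6, -5, 1, 4}.
Verification: at each break x_0, at least two indices attain the minimum of min_i(a_i + i · x_0).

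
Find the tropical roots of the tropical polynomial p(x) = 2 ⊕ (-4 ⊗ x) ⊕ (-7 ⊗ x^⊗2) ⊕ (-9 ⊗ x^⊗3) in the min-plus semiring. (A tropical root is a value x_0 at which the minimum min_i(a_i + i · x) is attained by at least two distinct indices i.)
Roots: {2, 3, 6}

Each tropical root is a break point of the lower envelope of the lines y = a_i + i · x (there are 4 lines, with slopes 0, 1, ..., 3). Only the lines that attain the minimum somewhere contribute to roots; other lines are dominated. Here the surviving (envelope) indices are i = 3, i = 2, i = 1, i = 0.
Intersections between consecutive envelope lines give the roots: for adjacent envelope indices i < j the intersection is x = (a_i − a_j) / (j − i). Reading off the sorted break points: {2, 3, 6}.
Verification: at each break x_0, at least two indices attain the minimum of min_i(a_i + i · x_0).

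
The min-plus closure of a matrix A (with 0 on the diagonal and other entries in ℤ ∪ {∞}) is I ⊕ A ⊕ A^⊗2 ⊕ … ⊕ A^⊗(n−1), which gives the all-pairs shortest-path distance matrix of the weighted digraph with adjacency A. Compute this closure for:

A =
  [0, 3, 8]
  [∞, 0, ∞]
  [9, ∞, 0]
Closure =
  [0, 3, 8]
  [∞, 0, ∞]
  [9, 12, 0]

This is the Floyd-Warshall all-pairs shortest-path computation. For each intermediate vertex k = 0, 1, …, 2, update dist[i][j] ← min(dist[i][j], dist[i][k] + dist[k][j]). The final matrix gives, for each (i, j), the minimum total weight of any directed path from i to j (possibly empty when i = j).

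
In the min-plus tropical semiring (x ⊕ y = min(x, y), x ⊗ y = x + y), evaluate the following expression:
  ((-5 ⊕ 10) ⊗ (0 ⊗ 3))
((-5 ⊕ 10) ⊗ (0 ⊗ 3)) = -2

Expand innermost to outermost. Recall ⊕ takes the minimum of its arguments and ⊗ takes their sum. Working out the expression ((-5 ⊕ 10) ⊗ (0 ⊗ 3)) gives -2.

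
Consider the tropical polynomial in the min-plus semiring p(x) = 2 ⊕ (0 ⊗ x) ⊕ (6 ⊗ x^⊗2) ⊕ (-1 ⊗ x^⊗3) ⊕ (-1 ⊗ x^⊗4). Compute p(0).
p(0) = -1

A tropical monomial a ⊗ x^⊗i evaluates to a + i · x. Evaluating each term at x = 0:
  Term 0 contributes 2 + 0 · 0 = 2
  Term 1 contributes 0 + 1 · 0 = 0
  Term 2 contributes 6 + 2 · 0 = 6
  Term 3 contributes -1 + 3 · 0 = -1
  Term 4 contributes -1 + 4 · 0 = -1
p(0) = ⊕ of these = min[2, 0, 6, -1, -1] = -1.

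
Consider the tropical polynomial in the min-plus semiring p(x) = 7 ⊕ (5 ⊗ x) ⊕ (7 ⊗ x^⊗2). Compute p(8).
p(8) = 7

A tropical monomial a ⊗ x^⊗i evaluates to a + i · x. Evaluating each term at x = 8:
  Term 0 contributes 7 + 0 · 8 = 7
  Term 1 contributes 5 + 1 · 8 = 13
  Term 2 contributes 7 + 2 · 8 = 23
p(8) = ⊕ of these = min[7, 13, 23] = 7.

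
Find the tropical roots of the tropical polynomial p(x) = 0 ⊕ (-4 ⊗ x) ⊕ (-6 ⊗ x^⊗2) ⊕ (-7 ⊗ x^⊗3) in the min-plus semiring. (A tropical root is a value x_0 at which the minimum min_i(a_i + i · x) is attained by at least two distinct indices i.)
Roots: {1, 2, 4}

Each tropical root is a break point of the lower envelope of the lines y = a_i + i · x (there are 4 lines, with slopes 0, 1, ..., 3). Only the lines that attain the minimum somewhere contribute to roots; other lines are dominated. Here the surviving (envelope) indices are i = 3, i = 2, i = 1, i = 0.
Intersections between consecutive envelope lines give the roots: for adjacent envelope indices i < j the intersection is x = (a_i − a_j) / (j − i). Reading off the sorted break points: {1, 2, 4}.
Verification: at each break x_0, at least two indices attain the minimum of min_i(a_i + i · x_0).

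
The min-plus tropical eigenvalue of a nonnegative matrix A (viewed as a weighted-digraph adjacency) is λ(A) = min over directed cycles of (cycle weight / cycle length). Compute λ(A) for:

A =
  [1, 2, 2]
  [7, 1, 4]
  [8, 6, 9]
λ(A) = 1

Enumerate directed cycles and compute their means (weight / length). Sample:
  cycle 0 → 0: weight = 1, length = 1, mean = 1/1 ≈ 1.000
  cycle 1 → 1: weight = 1, length = 1, mean = 1/1 ≈ 1.000
  cycle 2 → 2: weight = 9, length = 1, mean = 9/1 ≈ 9.000
  cycle 0 → 1 → 0: weight = 9, length = 2, mean = 9/2 ≈ 4.500
  cycle 0 → 2 → 0: weight = 10, length = 2, mean = 10/2 ≈ 5.000
  cycle 1 → 0 → 1: weight = 9, length = 2, mean = 9/2 ≈ 4.500
Minimum mean = 1.000, attained e.g. along the cycle 0 → 0 with weight 1 and length 1. So λ(A) = 1/1 = 1.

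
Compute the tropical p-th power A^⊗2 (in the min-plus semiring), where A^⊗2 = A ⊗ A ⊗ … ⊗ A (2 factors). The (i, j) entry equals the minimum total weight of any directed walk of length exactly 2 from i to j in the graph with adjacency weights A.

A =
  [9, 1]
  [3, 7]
A^⊗2 =
  [4, 8]
  [10, 4]

Each entry (A^⊗2)_ij equals the minimum over all length-2 walks i = v_0 → v_1 → … → v_2 = j of Σ_t A[v_t][v_{t+1}]. For example, for (i, j) = (0, 1) we minimise over 2 possible intermediate vertex sequences; the minimum is 8, attained along the walk 0 → 1 → 1.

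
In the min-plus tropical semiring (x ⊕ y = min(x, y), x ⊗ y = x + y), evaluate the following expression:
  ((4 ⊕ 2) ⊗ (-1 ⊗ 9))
((4 ⊕ 2) ⊗ (-1 ⊗ 9)) = 10

Expand innermost to outermost. Recall ⊕ takes the minimum of its arguments and ⊗ takes their sum. Working out the expression ((4 ⊕ 2) ⊗ (-1 ⊗ 9)) gives 10.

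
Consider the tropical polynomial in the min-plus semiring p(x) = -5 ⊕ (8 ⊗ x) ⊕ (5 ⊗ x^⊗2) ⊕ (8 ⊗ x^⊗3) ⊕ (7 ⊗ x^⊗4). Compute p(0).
p(0) = -5

A tropical monomial a ⊗ x^⊗i evaluates to a + i · x. Evaluating each term at x = 0:
  Term 0 contributes -5 + 0 · 0 = -5
  Term 1 contributes 8 + 1 · 0 = 8
  Term 2 contributes 5 + 2 · 0 = 5
  Term 3 contributes 8 + 3 · 0 = 8
  Term 4 contributes 7 + 4 · 0 = 7
p(0) = ⊕ of these = min[-5, 8, 5, 8, 7] = -5.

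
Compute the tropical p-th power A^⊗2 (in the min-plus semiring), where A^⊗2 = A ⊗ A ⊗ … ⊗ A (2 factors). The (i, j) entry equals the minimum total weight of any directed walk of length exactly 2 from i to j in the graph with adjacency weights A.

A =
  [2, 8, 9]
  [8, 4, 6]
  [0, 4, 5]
A^⊗2 =
  [4, 10, 11]
  [6, 8, 10]
  [2, 8, 9]

Each entry (A^⊗2)_ij equals the minimum over all length-2 walks i = v_0 → v_1 → … → v_2 = j of Σ_t A[v_t][v_{t+1}]. For example, for (i, j) = (0, 2) we minimise over 3 possible intermediate vertex sequences; the minimum is 11, attained along the walk 0 → 0 → 2.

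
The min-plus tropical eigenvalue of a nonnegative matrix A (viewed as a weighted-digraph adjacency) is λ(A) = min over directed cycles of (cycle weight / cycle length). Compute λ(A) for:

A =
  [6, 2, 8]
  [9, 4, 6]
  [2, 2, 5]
λ(A) = 10/3

Enumerate directed cycles and compute their means (weight / length). Sample:
  cycle 0 → 0: weight = 6, length = 1, mean = 6/1 ≈ 6.000
  cycle 1 → 1: weight = 4, length = 1, mean = 4/1 ≈ 4.000
  cycle 2 → 2: weight = 5, length = 1, mean = 5/1 ≈ 5.000
  cycle 0 → 1 → 0: weight = 11, length = 2, mean = 11/2 ≈ 5.500
  cycle 0 → 2 → 0: weight = 10, length = 2, mean = 10/2 ≈ 5.000
  cycle 1 → 0 → 1: weight = 11, length = 2, mean = 11/2 ≈ 5.500
Minimum mean = 3.333, attained e.g. along the cycle 0 → 1 → 2 → 0 with weight 10 and length 3. So λ(A) = 10/3 = 10/3.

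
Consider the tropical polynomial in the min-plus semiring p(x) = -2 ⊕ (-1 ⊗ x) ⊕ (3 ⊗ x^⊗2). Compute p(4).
p(4) = -2

A tropical monomial a ⊗ x^⊗i evaluates to a + i · x. Evaluating each term at x = 4:
  Term 0 contributes -2 + 0 · 4 = -2
  Term 1 contributes -1 + 1 · 4 = 3
  Term 2 contributes 3 + 2 · 4 = 11
p(4) = ⊕ of these = min[-2, 3, 11] = -2.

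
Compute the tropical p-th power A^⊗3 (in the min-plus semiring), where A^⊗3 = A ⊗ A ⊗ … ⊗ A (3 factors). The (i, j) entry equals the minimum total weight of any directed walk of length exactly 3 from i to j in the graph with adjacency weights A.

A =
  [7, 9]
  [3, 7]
A^⊗3 =
  [19, 21]
  [15, 19]

Each entry (A^⊗3)_ij equals the minimum over all length-3 walks i = v_0 → v_1 → … → v_3 = j of Σ_t A[v_t][v_{t+1}]. For example, for (i, j) = (0, 1) we minimise over 4 possible intermediate vertex sequences; the minimum is 21, attained along the walk 0 → 1 → 0 → 1.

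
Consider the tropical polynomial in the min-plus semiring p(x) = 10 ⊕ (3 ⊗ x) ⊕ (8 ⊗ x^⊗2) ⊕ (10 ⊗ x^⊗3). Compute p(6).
p(6) = 9

A tropical monomial a ⊗ x^⊗i evaluates to a + i · x. Evaluating each term at x = 6:
  Term 0 contributes 10 + 0 · 6 = 10
  Term 1 contributes 3 + 1 · 6 = 9
  Term 2 contributes 8 + 2 · 6 = 20
  Term 3 contributes 10 + 3 · 6 = 28
p(6) = ⊕ of these = min[10, 9, 20, 28] = 9.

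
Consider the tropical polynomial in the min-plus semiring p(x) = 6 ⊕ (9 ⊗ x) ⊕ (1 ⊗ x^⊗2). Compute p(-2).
p(-2) = -3

A tropical monomial a ⊗ x^⊗i evaluates to a + i · x. Evaluating each term at x = -2:
  Term 0 contributes 6 + 0 · -2 = 6
  Term 1 contributes 9 + 1 · -2 = 7
  Term 2 contributes 1 + 2 · -2 = -3
p(-2) = ⊕ of these = min[6, 7, -3] = -3.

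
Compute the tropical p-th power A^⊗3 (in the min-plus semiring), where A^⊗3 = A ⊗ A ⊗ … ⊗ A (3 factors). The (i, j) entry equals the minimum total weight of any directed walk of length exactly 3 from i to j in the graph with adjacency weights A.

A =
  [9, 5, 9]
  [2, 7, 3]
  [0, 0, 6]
A^⊗3 =
  [8, 8, 12]
  [5, 8, 6]
  [3, 3, 8]

Each entry (A^⊗3)_ij equals the minimum over all length-3 walks i = v_0 → v_1 → … → v_3 = j of Σ_t A[v_t][v_{t+1}]. For example, for (i, j) = (0, 2) we minimise over 9 possible intermediate vertex sequences; the minimum is 12, attained along the walk 0 → 2 → 1 → 2.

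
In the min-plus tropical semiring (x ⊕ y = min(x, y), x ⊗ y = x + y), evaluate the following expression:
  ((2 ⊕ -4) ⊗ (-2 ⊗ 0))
((2 ⊕ -4) ⊗ (-2 ⊗ 0)) = -6

Expand innermost to outermost. Recall ⊕ takes the minimum of its arguments and ⊗ takes their sum. Working out the expression ((2 ⊕ -4) ⊗ (-2 ⊗ 0)) gives -6.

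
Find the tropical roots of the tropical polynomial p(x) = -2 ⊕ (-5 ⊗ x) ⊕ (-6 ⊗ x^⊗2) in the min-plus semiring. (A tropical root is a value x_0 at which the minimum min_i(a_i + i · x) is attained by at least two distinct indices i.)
Roots: {1, 3}

Each tropical root is a break point of the lower envelope of the lines y = a_i + i · x (there are 3 lines, with slopes 0, 1, ..., 2). Only the lines that attain the minimum somewhere contribute to roots; other lines are dominated. Here the surviving (envelope) indices are i = 2, i = 1, i = 0.
Intersections between consecutive envelope lines give the roots: for adjacent envelope indices i < j the intersection is x = (a_i − a_j) / (j − i). Reading off the sorted break points: {1, 3}.
Verification: at each break x_0, at least two indices attain the minimum of min_i(a_i + i · x_0).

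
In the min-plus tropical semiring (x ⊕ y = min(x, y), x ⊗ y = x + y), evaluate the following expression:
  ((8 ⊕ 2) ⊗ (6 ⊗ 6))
((8 ⊕ 2) ⊗ (6 ⊗ 6)) = 14

Expand innermost to outermost. Recall ⊕ takes the minimum of its arguments and ⊗ takes their sum. Working out the expression ((8 ⊕ 2) ⊗ (6 ⊗ 6)) gives 14.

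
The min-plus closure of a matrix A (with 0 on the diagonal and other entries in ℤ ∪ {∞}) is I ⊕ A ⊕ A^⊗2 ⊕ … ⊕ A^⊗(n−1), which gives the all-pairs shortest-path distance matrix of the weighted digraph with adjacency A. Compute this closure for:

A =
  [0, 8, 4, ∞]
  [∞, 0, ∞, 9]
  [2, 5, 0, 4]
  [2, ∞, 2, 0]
Closure =
  [0, 8, 4, 8]
  [11, 0, 11, 9]
  [2, 5, 0, 4]
  [2, 7, 2, 0]

This is the Floyd-Warshall all-pairs shortest-path computation. For each intermediate vertex k = 0, 1, …, 3, update dist[i][j] ← min(dist[i][j], dist[i][k] + dist[k][j]). The final matrix gives, for each (i, j), the minimum total weight of any directed path from i to j (possibly empty when i = j).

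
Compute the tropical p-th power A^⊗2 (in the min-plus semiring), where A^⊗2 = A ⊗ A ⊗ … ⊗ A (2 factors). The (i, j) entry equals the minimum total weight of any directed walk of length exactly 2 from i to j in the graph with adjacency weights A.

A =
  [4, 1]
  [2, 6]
A^⊗2 =
  [3, 5]
  [6, 3]

Each entry (A^⊗2)_ij equals the minimum over all length-2 walks i = v_0 → v_1 → … → v_2 = j of Σ_t A[v_t][v_{t+1}]. For example, for (i, j) = (0, 1) we minimise over 2 possible intermediate vertex sequences; the minimum is 5, attained along the walk 0 → 0 → 1.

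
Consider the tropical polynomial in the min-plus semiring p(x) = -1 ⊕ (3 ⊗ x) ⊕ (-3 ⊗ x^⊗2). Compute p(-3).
p(-3) = -9

A tropical monomial a ⊗ x^⊗i evaluates to a + i · x. Evaluating each term at x = -3:
  Term 0 contributes -1 + 0 · -3 = -1
  Term 1 contributes 3 + 1 · -3 = 0
  Term 2 contributes -3 + 2 · -3 = -9
p(-3) = ⊕ of these = min[-1, 0, -9] = -9.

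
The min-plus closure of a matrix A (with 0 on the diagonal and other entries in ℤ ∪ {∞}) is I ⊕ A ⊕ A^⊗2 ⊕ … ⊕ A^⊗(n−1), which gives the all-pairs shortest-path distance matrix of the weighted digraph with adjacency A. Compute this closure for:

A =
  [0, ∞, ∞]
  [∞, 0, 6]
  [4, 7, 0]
Closure =
  [0, ∞, ∞]
  [10, 0, 6]
  [4, 7, 0]

This is the Floyd-Warshall all-pairs shortest-path computation. For each intermediate vertex k = 0, 1, …, 2, update dist[i][j] ← min(dist[i][j], dist[i][k] + dist[k][j]). The final matrix gives, for each (i, j), the minimum total weight of any directed path from i to j (possibly empty when i = j).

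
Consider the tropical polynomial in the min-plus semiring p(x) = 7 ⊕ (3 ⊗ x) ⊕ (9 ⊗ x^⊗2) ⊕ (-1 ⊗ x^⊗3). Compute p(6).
p(6) = 7

A tropical monomial a ⊗ x^⊗i evaluates to a + i · x. Evaluating each term at x = 6:
  Term 0 contributes 7 + 0 · 6 = 7
  Term 1 contributes 3 + 1 · 6 = 9
  Term 2 contributes 9 + 2 · 6 = 21
  Term 3 contributes -1 + 3 · 6 = 17
p(6) = ⊕ of these = min[7, 9, 21, 17] = 7.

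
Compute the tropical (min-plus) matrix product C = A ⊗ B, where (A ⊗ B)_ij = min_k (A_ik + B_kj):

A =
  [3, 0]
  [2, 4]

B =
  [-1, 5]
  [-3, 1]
A ⊗ B =
  [-3, 1]
  [1, 5]

Apply the min-plus product entry-by-entry:
  C[0][0] = min over k of (A[0][0] + B[0][0] = 3 + -1 = 2, A[0][1] + B[1][0] = 0 + -3 = -3) = -3 (attained at k = 1)
  C[0][1] = min over k of (A[0][0] + B[0][1] = 3 + 5 = 8, A[0][1] + B[1][1] = 0 + 1 = 1) = 1 (attained at k = 1)
  C[1][0] = min over k of (A[1][0] + B[0][0] = 2 + -1 = 1, A[1][1] + B[1][0] = 4 + -3 = 1) = 1 (attained at k = 0)
  C[1][1] = min over k of (A[1][0] + B[0][1] = 2 + 5 = 7, A[1][1] + B[1][1] = 4 + 1 = 5) = 5 (attained at k = 1)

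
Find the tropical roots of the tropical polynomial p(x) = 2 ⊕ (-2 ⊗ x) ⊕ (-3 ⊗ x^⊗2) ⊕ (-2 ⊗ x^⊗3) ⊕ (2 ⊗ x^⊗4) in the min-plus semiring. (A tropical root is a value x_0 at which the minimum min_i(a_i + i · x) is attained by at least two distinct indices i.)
Roots: {-4, -1, 1, 4}

Each tropical root is a break point of the lower envelope of the lines y = a_i + i · x (there are 5 lines, with slopes 0, 1, ..., 4). Only the lines that attain the minimum somewhere contribute to roots; other lines are dominated. Here the surviving (envelope) indices are i = 4, i = 3, i = 2, i = 1, i = 0.
Intersections between consecutive envelope lines give the roots: for adjacent envelope indices i < j the intersection is x = (a_i − a_j) / (j − i). Reading off the sorted break points: {-4, -1, 1, 4}.
Verification: at each break x_0, at least two indices attain the minimum of min_i(a_i + i · x_0).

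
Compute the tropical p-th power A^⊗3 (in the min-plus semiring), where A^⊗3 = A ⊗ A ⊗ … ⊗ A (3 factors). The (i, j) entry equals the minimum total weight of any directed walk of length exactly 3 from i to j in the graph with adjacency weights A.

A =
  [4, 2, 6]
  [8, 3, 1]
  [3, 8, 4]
A^⊗3 =
  [6, 8, 6]
  [7, 6, 7]
  [11, 8, 6]

Each entry (A^⊗3)_ij equals the minimum over all length-3 walks i = v_0 → v_1 → … → v_3 = j of Σ_t A[v_t][v_{t+1}]. For example, for (i, j) = (0, 2) we minimise over 9 possible intermediate vertex sequences; the minimum is 6, attained along the walk 0 → 1 → 1 → 2.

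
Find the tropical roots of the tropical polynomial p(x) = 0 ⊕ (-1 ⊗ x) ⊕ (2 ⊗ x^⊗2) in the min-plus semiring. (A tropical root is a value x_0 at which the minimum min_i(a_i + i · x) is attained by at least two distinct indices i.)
Roots: {-3, 1}

Each tropical root is a break point of the lower envelope of the lines y = a_i + i · x (there are 3 lines, with slopes 0, 1, ..., 2). Only the lines that attain the minimum somewhere contribute to roots; other lines are dominated. Here the surviving (envelope) indices are i = 2, i = 1, i = 0.
Intersections between consecutive envelope lines give the roots: for adjacent envelope indices i < j the intersection is x = (a_i − a_j) / (j − i). Reading off the sorted break points: {-3, 1}.
Verification: at each break x_0, at least two indices attain the minimum of min_i(a_i + i · x_0).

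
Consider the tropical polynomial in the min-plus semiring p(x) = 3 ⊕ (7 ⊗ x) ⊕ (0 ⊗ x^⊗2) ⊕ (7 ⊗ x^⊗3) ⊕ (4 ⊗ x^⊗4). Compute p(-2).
p(-2) = -4

A tropical monomial a ⊗ x^⊗i evaluates to a + i · x. Evaluating each term at x = -2:
  Term 0 contributes 3 + 0 · -2 = 3
  Term 1 contributes 7 + 1 · -2 = 5
  Term 2 contributes 0 + 2 · -2 = -4
  Term 3 contributes 7 + 3 · -2 = 1
  Term 4 contributes 4 + 4 · -2 = -4
p(-2) = ⊕ of these = min[3, 5, -4, 1, -4] = -4.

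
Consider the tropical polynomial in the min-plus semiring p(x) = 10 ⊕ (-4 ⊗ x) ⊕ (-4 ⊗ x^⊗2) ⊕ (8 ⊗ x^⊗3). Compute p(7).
p(7) = 3

A tropical monomial a ⊗ x^⊗i evaluates to a + i · x. Evaluating each term at x = 7:
  Term 0 contributes 10 + 0 · 7 = 10
  Term 1 contributes -4 + 1 · 7 = 3
  Term 2 contributes -4 + 2 · 7 = 10
  Term 3 contributes 8 + 3 · 7 = 29
p(7) = ⊕ of these = min[10, 3, 10, 29] = 3.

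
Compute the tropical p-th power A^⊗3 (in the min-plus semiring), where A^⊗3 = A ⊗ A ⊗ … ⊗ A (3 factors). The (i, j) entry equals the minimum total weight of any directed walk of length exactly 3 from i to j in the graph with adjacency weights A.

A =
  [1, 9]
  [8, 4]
A^⊗3 =
  [3, 11]
  [10, 12]

Each entry (A^⊗3)_ij equals the minimum over all length-3 walks i = v_0 → v_1 → … → v_3 = j of Σ_t A[v_t][v_{t+1}]. For example, for (i, j) = (0, 1) we minimise over 4 possible intermediate vertex sequences; the minimum is 11, attained along the walk 0 → 0 → 0 → 1.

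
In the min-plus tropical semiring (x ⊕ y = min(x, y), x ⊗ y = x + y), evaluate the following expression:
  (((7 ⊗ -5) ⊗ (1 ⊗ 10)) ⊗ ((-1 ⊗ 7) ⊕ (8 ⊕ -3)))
(((7 ⊗ -5) ⊗ (1 ⊗ 10)) ⊗ ((-1 ⊗ 7) ⊕ (8 ⊕ -3))) = 10

Expand innermost to outermost. Recall ⊕ takes the minimum of its arguments and ⊗ takes their sum. Working out the expression (((7 ⊗ -5) ⊗ (1 ⊗ 10)) ⊗ ((-1 ⊗ 7) ⊕ (8 ⊕ -3))) gives 10.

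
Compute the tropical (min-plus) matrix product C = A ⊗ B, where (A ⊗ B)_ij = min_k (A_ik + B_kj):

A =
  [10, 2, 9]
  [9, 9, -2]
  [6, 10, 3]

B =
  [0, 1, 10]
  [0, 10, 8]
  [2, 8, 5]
A ⊗ B =
  [2, 11, 10]
  [0, 6, 3]
  [5, 7, 8]

Apply the min-plus product entry-by-entry:
  C[0][0] = min over k of (A[0][0] + B[0][0] = 10 + 0 = 10, A[0][1] + B[1][0] = 2 + 0 = 2, A[0][2] + B[2][0] = 9 + 2 = 11) = 2 (attained at k = 1)
  C[0][1] = min over k of (A[0][0] + B[0][1] = 10 + 1 = 11, A[0][1] + B[1][1] = 2 + 10 = 12, A[0][2] + B[2][1] = 9 + 8 = 17) = 11 (attained at k = 0)
  C[0][2] = min over k of (A[0][0] + B[0][2] = 10 + 10 = 20, A[0][1] + B[1][2] = 2 + 8 = 10, A[0][2] + B[2][2] = 9 + 5 = 14) = 10 (attained at k = 1)
  C[1][0] = min over k of (A[1][0] + B[0][0] = 9 + 0 = 9, A[1][1] + B[1][0] = 9 + 0 = 9, A[1][2] + B[2][0] = -2 + 2 = 0) = 0 (attained at k = 2)
  C[1][1] = min over k of (A[1][0] + B[0][1] = 9 + 1 = 10, A[1][1] + B[1][1] = 9 + 10 = 19, A[1][2] + B[2][1] = -2 + 8 = 6) = 6 (attained at k = 2)
  C[1][2] = min over k of (A[1][0] + B[0][2] = 9 + 10 = 19, A[1][1] + B[1][2] = 9 + 8 = 17, A[1][2] + B[2][2] = -2 + 5 = 3) = 3 (attained at k = 2)
  C[2][0] = min over k of (A[2][0] + B[0][0] = 6 + 0 = 6, A[2][1] + B[1][0] = 10 + 0 = 10, A[2][2] + B[2][0] = 3 + 2 = 5) = 5 (attained at k = 2)
  C[2][1] = min over k of (A[2][0] + B[0][1] = 6 + 1 = 7, A[2][1] + B[1][1] = 10 + 10 = 20, A[2][2] + B[2][1] = 3 + 8 = 11) = 7 (attained at k = 0)
  C[2][2] = min over k of (A[2][0] + B[0][2] = 6 + 10 = 16, A[2][1] + B[1][2] = 10 + 8 = 18, A[2][2] + B[2][2] = 3 + 5 = 8) = 8 (attained at k = 2)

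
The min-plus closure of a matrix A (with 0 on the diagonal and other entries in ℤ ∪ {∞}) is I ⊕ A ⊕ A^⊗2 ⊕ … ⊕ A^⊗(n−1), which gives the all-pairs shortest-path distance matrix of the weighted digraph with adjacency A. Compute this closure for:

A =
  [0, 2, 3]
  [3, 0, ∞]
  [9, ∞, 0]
Closure =
  [0, 2, 3]
  [3, 0, 6]
  [9, 11, 0]

This is the Floyd-Warshall all-pairs shortest-path computation. For each intermediate vertex k = 0, 1, …, 2, update dist[i][j] ← min(dist[i][j], dist[i][k] + dist[k][j]). The final matrix gives, for each (i, j), the minimum total weight of any directed path from i to j (possibly empty when i = j).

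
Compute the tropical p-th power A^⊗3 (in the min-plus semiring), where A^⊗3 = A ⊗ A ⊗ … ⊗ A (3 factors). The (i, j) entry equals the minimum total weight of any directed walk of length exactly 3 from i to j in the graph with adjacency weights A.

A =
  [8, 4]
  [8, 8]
A^⊗3 =
  [20, 16]
  [20, 20]

Each entry (A^⊗3)_ij equals the minimum over all length-3 walks i = v_0 → v_1 → … → v_3 = j of Σ_t A[v_t][v_{t+1}]. For example, for (i, j) = (0, 1) we minimise over 4 possible intermediate vertex sequences; the minimum is 16, attained along the walk 0 → 1 → 0 → 1.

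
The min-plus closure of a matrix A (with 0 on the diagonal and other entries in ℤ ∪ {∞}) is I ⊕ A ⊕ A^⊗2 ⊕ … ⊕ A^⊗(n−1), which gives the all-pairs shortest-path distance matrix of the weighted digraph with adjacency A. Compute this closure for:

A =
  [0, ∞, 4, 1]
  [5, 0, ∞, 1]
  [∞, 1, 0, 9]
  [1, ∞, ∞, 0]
Closure =
  [0, 5, 4, 1]
  [2, 0, 6, 1]
  [3, 1, 0, 2]
  [1, 6, 5, 0]

This is the Floyd-Warshall all-pairs shortest-path computation. For each intermediate vertex k = 0, 1, …, 3, update dist[i][j] ← min(dist[i][j], dist[i][k] + dist[k][j]). The final matrix gives, for each (i, j), the minimum total weight of any directed path from i to j (possibly empty when i = j).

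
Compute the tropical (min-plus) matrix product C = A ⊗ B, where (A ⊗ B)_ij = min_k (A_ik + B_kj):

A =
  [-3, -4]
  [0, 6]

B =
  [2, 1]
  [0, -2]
A ⊗ B =
  [-4, -6]
  [2, 1]

Apply the min-plus product entry-by-entry:
  C[0][0] = min over k of (A[0][0] + B[0][0] = -3 + 2 = -1, A[0][1] + B[1][0] = -4 + 0 = -4) = -4 (attained at k = 1)
  C[0][1] = min over k of (A[0][0] + B[0][1] = -3 + 1 = -2, A[0][1] + B[1][1] = -4 + -2 = -6) = -6 (attained at k = 1)
  C[1][0] = min over k of (A[1][0] + B[0][0] = 0 + 2 = 2, A[1][1] + B[1][0] = 6 + 0 = 6) = 2 (attained at k = 0)
  C[1][1] = min over k of (A[1][0] + B[0][1] = 0 + 1 = 1, A[1][1] + B[1][1] = 6 + -2 = 4) = 1 (attained at k = 0)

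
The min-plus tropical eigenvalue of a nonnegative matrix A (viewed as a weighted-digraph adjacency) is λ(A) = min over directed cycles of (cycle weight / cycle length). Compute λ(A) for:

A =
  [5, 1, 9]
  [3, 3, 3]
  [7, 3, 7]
λ(A) = 2

Enumerate directed cycles and compute their means (weight / length). Sample:
  cycle 0 → 0: weight = 5, length = 1, mean = 5/1 ≈ 5.000
  cycle 1 → 1: weight = 3, length = 1, mean = 3/1 ≈ 3.000
  cycle 2 → 2: weight = 7, length = 1, mean = 7/1 ≈ 7.000
  cycle 0 → 1 → 0: weight = 4, length = 2, mean = 4/2 ≈ 2.000
  cycle 0 → 2 → 0: weight = 16, length = 2, mean = 16/2 ≈ 8.000
  cycle 1 → 0 → 1: weight = 4, length = 2, mean = 4/2 ≈ 2.000
Minimum mean = 2.000, attained e.g. along the cycle 0 → 1 → 0 with weight 4 and length 2. So λ(A) = 4/2 = 2.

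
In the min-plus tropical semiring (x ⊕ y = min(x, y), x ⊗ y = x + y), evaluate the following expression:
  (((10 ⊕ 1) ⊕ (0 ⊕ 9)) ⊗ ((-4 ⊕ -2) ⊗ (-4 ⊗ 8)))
(((10 ⊕ 1) ⊕ (0 ⊕ 9)) ⊗ ((-4 ⊕ -2) ⊗ (-4 ⊗ 8))) = 0

Expand innermost to outermost. Recall ⊕ takes the minimum of its arguments and ⊗ takes their sum. Working out the expression (((10 ⊕ 1) ⊕ (0 ⊕ 9)) ⊗ ((-4 ⊕ -2) ⊗ (-4 ⊗ 8))) gives 0.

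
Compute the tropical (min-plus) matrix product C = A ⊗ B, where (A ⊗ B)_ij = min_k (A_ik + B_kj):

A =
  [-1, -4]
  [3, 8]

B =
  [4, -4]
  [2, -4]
A ⊗ B =
  [-2, -8]
  [7, -1]

Apply the min-plus product entry-by-entry:
  C[0][0] = min over k of (A[0][0] + B[0][0] = -1 + 4 = 3, A[0][1] + B[1][0] = -4 + 2 = -2) = -2 (attained at k = 1)
  C[0][1] = min over k of (A[0][0] + B[0][1] = -1 + -4 = -5, A[0][1] + B[1][1] = -4 + -4 = -8) = -8 (attained at k = 1)
  C[1][0] = min over k of (A[1][0] + B[0][0] = 3 + 4 = 7, A[1][1] + B[1][0] = 8 + 2 = 10) = 7 (attained at k = 0)
  C[1][1] = min over k of (A[1][0] + B[0][1] = 3 + -4 = -1, A[1][1] + B[1][1] = 8 + -4 = 4) = -1 (attained at k = 0)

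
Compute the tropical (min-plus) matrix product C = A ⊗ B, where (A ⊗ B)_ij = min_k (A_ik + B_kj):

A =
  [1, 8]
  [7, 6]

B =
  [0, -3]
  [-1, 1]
A ⊗ B =
  [1, -2]
  [5, 4]

Apply the min-plus product entry-by-entry:
  C[0][0] = min over k of (A[0][0] + B[0][0] = 1 + 0 = 1, A[0][1] + B[1][0] = 8 + -1 = 7) = 1 (attained at k = 0)
  C[0][1] = min over k of (A[0][0] + B[0][1] = 1 + -3 = -2, A[0][1] + B[1][1] = 8 + 1 = 9) = -2 (attained at k = 0)
  C[1][0] = min over k of (A[1][0] + B[0][0] = 7 + 0 = 7, A[1][1] + B[1][0] = 6 + -1 = 5) = 5 (attained at k = 1)
  C[1][1] = min over k of (A[1][0] + B[0][1] = 7 + -3 = 4, A[1][1] + B[1][1] = 6 + 1 = 7) = 4 (attained at k = 0)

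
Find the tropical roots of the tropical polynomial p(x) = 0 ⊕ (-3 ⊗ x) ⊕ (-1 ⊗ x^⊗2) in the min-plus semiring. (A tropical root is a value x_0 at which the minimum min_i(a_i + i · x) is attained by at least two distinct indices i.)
Roots: {-2, 3}

Each tropical root is a break point of the lower envelope of the lines y = a_i + i · x (there are 3 lines, with slopes 0, 1, ..., 2). Only the lines that attain the minimum somewhere contribute to roots; other lines are dominated. Here the surviving (envelope) indices are i = 2, i = 1, i = 0.
Intersections between consecutive envelope lines give the roots: for adjacent envelope indices i < j the intersection is x = (a_i − a_j) / (j − i). Reading off the sorted break points: {-2, 3}.
Verification: at each break x_0, at least two indices attain the minimum of min_i(a_i + i · x_0).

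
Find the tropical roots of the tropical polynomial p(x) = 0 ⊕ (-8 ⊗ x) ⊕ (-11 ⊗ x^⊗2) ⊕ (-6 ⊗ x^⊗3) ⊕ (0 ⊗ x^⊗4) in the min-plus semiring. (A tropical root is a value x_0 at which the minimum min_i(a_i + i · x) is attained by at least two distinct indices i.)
Roots: {-6, -5, 3, 8}

Each tropical root is a break point of the lower envelope of the lines y = a_i + i · x (there are 5 lines, with slopes 0, 1, ..., 4). Only the lines that attain the minimum somewhere contribute to roots; other lines are dominated. Here the surviving (envelope) indices are i = 4, i = 3, i = 2, i = 1, i = 0.
Intersections between consecutive envelope lines give the roots: for adjacent envelope indices i < j the intersection is x = (a_i − a_j) / (j − i). Reading off the sorted break points: {-6, -5, 3, 8}.
Verification: at each break x_0, at least two indices attain the minimum of min_i(a_i + i · x_0).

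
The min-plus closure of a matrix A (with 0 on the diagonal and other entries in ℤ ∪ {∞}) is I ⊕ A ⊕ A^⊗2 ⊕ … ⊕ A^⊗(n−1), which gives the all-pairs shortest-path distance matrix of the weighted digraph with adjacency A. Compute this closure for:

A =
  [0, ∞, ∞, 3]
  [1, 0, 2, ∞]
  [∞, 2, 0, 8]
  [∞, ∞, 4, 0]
Closure =
  [0, 9, 7, 3]
  [1, 0, 2, 4]
  [3, 2, 0, 6]
  [7, 6, 4, 0]

This is the Floyd-Warshall all-pairs shortest-path computation. For each intermediate vertex k = 0, 1, …, 3, update dist[i][j] ← min(dist[i][j], dist[i][k] + dist[k][j]). The final matrix gives, for each (i, j), the minimum total weight of any directed path from i to j (possibly empty when i = j).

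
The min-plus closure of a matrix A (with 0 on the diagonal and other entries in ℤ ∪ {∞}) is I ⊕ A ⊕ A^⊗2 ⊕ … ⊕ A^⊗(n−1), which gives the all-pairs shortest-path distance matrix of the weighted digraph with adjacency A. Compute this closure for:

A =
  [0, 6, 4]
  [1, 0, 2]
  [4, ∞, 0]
Closure =
  [0, 6, 4]
  [1, 0, 2]
  [4, 10, 0]

This is the Floyd-Warshall all-pairs shortest-path computation. For each intermediate vertex k = 0, 1, …, 2, update dist[i][j] ← min(dist[i][j], dist[i][k] + dist[k][j]). The final matrix gives, for each (i, j), the minimum total weight of any directed path from i to j (possibly empty when i = j).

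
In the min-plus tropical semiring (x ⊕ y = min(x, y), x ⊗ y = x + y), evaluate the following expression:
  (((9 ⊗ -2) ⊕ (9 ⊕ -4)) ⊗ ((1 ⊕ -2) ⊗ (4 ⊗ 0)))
(((9 ⊗ -2) ⊕ (9 ⊕ -4)) ⊗ ((1 ⊕ -2) ⊗ (4 ⊗ 0))) = -2

Expand innermost to outermost. Recall ⊕ takes the minimum of its arguments and ⊗ takes their sum. Working out the expression (((9 ⊗ -2) ⊕ (9 ⊕ -4)) ⊗ ((1 ⊕ -2) ⊗ (4 ⊗ 0))) gives -2.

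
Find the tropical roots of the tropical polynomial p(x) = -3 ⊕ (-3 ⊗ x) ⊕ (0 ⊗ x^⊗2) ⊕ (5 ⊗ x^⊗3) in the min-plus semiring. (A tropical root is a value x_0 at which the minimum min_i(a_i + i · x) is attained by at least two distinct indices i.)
Roots: {-5, -3, 0}

Each tropical root is a break point of the lower envelope of the lines y = a_i + i · x (there are 4 lines, with slopes 0, 1, ..., 3). Only the lines that attain the minimum somewhere contribute to roots; other lines are dominated. Here the surviving (envelope) indices are i = 3, i = 2, i = 1, i = 0.
Intersections between consecutive envelope lines give the roots: for adjacent envelope indices i < j the intersection is x = (a_i − a_j) / (j − i). Reading off the sorted break points: {-5, -3, 0}.
Verification: at each break x_0, at least two indices attain the minimum of min_i(a_i + i · x_0).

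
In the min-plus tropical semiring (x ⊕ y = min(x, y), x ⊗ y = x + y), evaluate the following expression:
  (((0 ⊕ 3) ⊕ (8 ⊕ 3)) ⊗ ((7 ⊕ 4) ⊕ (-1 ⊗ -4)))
(((0 ⊕ 3) ⊕ (8 ⊕ 3)) ⊗ ((7 ⊕ 4) ⊕ (-1 ⊗ -4))) = -5

Expand innermost to outermost. Recall ⊕ takes the minimum of its arguments and ⊗ takes their sum. Working out the expression (((0 ⊕ 3) ⊕ (8 ⊕ 3)) ⊗ ((7 ⊕ 4) ⊕ (-1 ⊗ -4))) gives -5.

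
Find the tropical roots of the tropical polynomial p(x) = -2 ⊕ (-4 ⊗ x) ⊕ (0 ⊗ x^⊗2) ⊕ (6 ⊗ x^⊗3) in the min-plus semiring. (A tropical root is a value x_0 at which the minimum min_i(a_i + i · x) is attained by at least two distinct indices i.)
Roots: {-6, -4, 2}

Each tropical root is a break point of the lower envelope of the lines y = a_i + i · x (there are 4 lines, with slopes 0, 1, ..., 3). Only the lines that attain the minimum somewhere contribute to roots; other lines are dominated. Here the surviving (envelope) indices are i = 3, i = 2, i = 1, i = 0.
Intersections between consecutive envelope lines give the roots: for adjacent envelope indices i < j the intersection is x = (a_i − a_j) / (j − i). Reading off the sorted break points: {-6, -4, 2}.
Verification: at each break x_0, at least two indices attain the minimum of min_i(a_i + i · x_0).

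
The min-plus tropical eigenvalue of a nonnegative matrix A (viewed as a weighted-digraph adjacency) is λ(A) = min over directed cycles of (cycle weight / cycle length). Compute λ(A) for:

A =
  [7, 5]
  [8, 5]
λ(A) = 5

Enumerate directed cycles and compute their means (weight / length). Sample:
  cycle 0 → 0: weight = 7, length = 1, mean = 7/1 ≈ 7.000
  cycle 1 → 1: weight = 5, length = 1, mean = 5/1 ≈ 5.000
  cycle 0 → 1 → 0: weight = 13, length = 2, mean = 13/2 ≈ 6.500
  cycle 1 → 0 → 1: weight = 13, length = 2, mean = 13/2 ≈ 6.500
Minimum mean = 5.000, attained e.g. along the cycle 1 → 1 with weight 5 and length 1. So λ(A) = 5/1 = 5.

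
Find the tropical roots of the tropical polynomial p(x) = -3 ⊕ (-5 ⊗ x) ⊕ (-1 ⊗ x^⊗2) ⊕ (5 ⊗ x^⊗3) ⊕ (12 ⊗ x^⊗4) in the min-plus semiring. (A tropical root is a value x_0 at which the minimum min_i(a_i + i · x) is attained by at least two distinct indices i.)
Roots: {-7, -6, -4, 2}

Each tropical root is a break point of the lower envelope of the lines y = a_i + i · x (there are 5 lines, with slopes 0, 1, ..., 4). Only the lines that attain the minimum somewhere contribute to roots; other lines are dominated. Here the surviving (envelope) indices are i = 4, i = 3, i = 2, i = 1, i = 0.
Intersections between consecutive envelope lines give the roots: for adjacent envelope indices i < j the intersection is x = (a_i − a_j) / (j − i). Reading off the sorted break points: {-7, -6, -4, 2}.
Verification: at each break x_0, at least two indices attain the minimum of min_i(a_i + i · x_0).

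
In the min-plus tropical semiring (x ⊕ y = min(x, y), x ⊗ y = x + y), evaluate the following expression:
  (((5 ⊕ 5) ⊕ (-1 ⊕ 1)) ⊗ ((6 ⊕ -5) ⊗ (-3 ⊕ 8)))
(((5 ⊕ 5) ⊕ (-1 ⊕ 1)) ⊗ ((6 ⊕ -5) ⊗ (-3 ⊕ 8))) = -9

Expand innermost to outermost. Recall ⊕ takes the minimum of its arguments and ⊗ takes their sum. Working out the expression (((5 ⊕ 5) ⊕ (-1 ⊕ 1)) ⊗ ((6 ⊕ -5) ⊗ (-3 ⊕ 8))) gives -9.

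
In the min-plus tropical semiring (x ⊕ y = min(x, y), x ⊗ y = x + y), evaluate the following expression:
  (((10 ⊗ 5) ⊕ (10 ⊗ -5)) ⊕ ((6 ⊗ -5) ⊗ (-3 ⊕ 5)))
(((10 ⊗ 5) ⊕ (10 ⊗ -5)) ⊕ ((6 ⊗ -5) ⊗ (-3 ⊕ 5))) = -2

Expand innermost to outermost. Recall ⊕ takes the minimum of its arguments and ⊗ takes their sum. Working out the expression (((10 ⊗ 5) ⊕ (10 ⊗ -5)) ⊕ ((6 ⊗ -5) ⊗ (-3 ⊕ 5))) gives -2.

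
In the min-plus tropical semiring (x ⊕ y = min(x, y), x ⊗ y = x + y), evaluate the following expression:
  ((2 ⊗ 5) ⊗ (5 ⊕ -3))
((2 ⊗ 5) ⊗ (5 ⊕ -3)) = 4

Expand innermost to outermost. Recall ⊕ takes the minimum of its arguments and ⊗ takes their sum. Working out the expression ((2 ⊗ 5) ⊗ (5 ⊕ -3)) gives 4.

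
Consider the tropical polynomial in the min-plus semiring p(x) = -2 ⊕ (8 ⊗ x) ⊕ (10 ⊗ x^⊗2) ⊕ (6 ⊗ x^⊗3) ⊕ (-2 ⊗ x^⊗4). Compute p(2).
p(2) = -2

A tropical monomial a ⊗ x^⊗i evaluates to a + i · x. Evaluating each term at x = 2:
  Term 0 contributes -2 + 0 · 2 = -2
  Term 1 contributes 8 + 1 · 2 = 10
  Term 2 contributes 10 + 2 · 2 = 14
  Term 3 contributes 6 + 3 · 2 = 12
  Term 4 contributes -2 + 4 · 2 = 6
p(2) = ⊕ of these = min[-2, 10, 14, 12, 6] = -2.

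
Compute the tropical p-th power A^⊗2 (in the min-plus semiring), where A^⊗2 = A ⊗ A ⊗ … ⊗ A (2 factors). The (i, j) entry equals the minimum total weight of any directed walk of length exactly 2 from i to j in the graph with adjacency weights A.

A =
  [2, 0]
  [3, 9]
A^⊗2 =
  [3, 2]
  [5, 3]

Each entry (A^⊗2)_ij equals the minimum over all length-2 walks i = v_0 → v_1 → … → v_2 = j of Σ_t A[v_t][v_{t+1}]. For example, for (i, j) = (0, 1) we minimise over 2 possible intermediate vertex sequences; the minimum is 2, attained along the walk 0 → 0 → 1.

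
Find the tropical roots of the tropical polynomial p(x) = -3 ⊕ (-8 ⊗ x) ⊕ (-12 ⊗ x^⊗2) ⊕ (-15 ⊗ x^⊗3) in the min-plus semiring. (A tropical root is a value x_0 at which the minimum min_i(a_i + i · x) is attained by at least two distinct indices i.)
Roots: {3, 4, 5}

Each tropical root is a break point of the lower envelope of the lines y = a_i + i · x (there are 4 lines, with slopes 0, 1, ..., 3). Only the lines that attain the minimum somewhere contribute to roots; other lines are dominated. Here the surviving (envelope) indices are i = 3, i = 2, i = 1, i = 0.
Intersections between consecutive envelope lines give the roots: for adjacent envelope indices i < j the intersection is x = (a_i − a_j) / (j − i). Reading off the sorted break points: {3, 4, 5}.
Verification: at each break x_0, at least two indices attain the minimum of min_i(a_i + i · x_0).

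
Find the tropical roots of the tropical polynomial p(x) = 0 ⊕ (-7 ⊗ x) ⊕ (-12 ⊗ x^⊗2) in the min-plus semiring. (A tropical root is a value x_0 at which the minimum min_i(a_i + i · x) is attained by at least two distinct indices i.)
Roots: {5, 7}

Each tropical root is a break point of the lower envelope of the lines y = a_i + i · x (there are 3 lines, with slopes 0, 1, ..., 2). Only the lines that attain the minimum somewhere contribute to roots; other lines are dominated. Here the surviving (envelope) indices are i = 2, i = 1, i = 0.
Intersections between consecutive envelope lines give the roots: for adjacent envelope indices i < j the intersection is x = (a_i − a_j) / (j − i). Reading off the sorted break points: {5, 7}.
Verification: at each break x_0, at least two indices attain the minimum of min_i(a_i + i · x_0).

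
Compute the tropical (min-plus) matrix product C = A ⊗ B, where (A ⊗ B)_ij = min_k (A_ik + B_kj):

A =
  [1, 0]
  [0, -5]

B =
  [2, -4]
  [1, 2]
A ⊗ B =
  [1, -3]
  [-4, -4]

Apply the min-plus product entry-by-entry:
  C[0][0] = min over k of (A[0][0] + B[0][0] = 1 + 2 = 3, A[0][1] + B[1][0] = 0 + 1 = 1) = 1 (attained at k = 1)
  C[0][1] = min over k of (A[0][0] + B[0][1] = 1 + -4 = -3, A[0][1] + B[1][1] = 0 + 2 = 2) = -3 (attained at k = 0)
  C[1][0] = min over k of (A[1][0] + B[0][0] = 0 + 2 = 2, A[1][1] + B[1][0] = -5 + 1 = -4) = -4 (attained at k = 1)
  C[1][1] = min over k of (A[1][0] + B[0][1] = 0 + -4 = -4, A[1][1] + B[1][1] = -5 + 2 = -3) = -4 (attained at k = 0)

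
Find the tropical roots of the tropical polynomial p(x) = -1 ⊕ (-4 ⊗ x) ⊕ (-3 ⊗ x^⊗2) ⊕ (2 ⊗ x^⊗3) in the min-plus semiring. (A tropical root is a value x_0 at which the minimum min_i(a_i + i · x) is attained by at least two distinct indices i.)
Roots: {-5, -1, 3}

Each tropical root is a break point of the lower envelope of the lines y = a_i + i · x (there are 4 lines, with slopes 0, 1, ..., 3). Only the lines that attain the minimum somewhere contribute to roots; other lines are dominated. Here the surviving (envelope) indices are i = 3, i = 2, i = 1, i = 0.
Intersections between consecutive envelope lines give the roots: for adjacent envelope indices i < j the intersection is x = (a_i − a_j) / (j − i). Reading off the sorted break points: {-5, -1, 3}.
Verification: at each break x_0, at least two indices attain the minimum of min_i(a_i + i · x_0).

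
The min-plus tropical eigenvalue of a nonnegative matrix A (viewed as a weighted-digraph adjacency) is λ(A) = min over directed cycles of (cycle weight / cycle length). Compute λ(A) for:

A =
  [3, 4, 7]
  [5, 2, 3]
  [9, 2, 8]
λ(A) = 2

Enumerate directed cycles and compute their means (weight / length). Sample:
  cycle 0 → 0: weight = 3, length = 1, mean = 3/1 ≈ 3.000
  cycle 1 → 1: weight = 2, length = 1, mean = 2/1 ≈ 2.000
  cycle 2 → 2: weight = 8, length = 1, mean = 8/1 ≈ 8.000
  cycle 0 → 1 → 0: weight = 9, length = 2, mean = 9/2 ≈ 4.500
  cycle 0 → 2 → 0: weight = 16, length = 2, mean = 16/2 ≈ 8.000
  cycle 1 → 0 → 1: weight = 9, length = 2, mean = 9/2 ≈ 4.500
Minimum mean = 2.000, attained e.g. along the cycle 1 → 1 with weight 2 and length 1. So λ(A) = 2/1 = 2.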